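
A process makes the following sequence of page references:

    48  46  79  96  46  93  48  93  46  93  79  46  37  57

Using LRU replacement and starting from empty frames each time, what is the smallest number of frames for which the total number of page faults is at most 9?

3

f=1: 14 faults
f=2: 12 faults
f=3: 9 faults
f=4: 9 faults
f=5: 7 faults
f=6: 7 faults
f=7: 7 faults
Smallest f with faults ≤ 9 is 3.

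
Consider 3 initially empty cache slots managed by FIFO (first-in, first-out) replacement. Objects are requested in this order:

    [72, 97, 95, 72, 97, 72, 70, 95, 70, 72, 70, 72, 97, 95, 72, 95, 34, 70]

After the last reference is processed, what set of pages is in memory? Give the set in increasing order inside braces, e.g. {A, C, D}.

{34, 70, 95}

72 -> miss, frames [72]
97 -> miss, frames [72, 97]
95 -> miss, frames [72, 97, 95]
72 -> hit
97 -> hit
72 -> hit
70 -> miss, evict 72, frames [97, 95, 70]
95 -> hit
70 -> hit
72 -> miss, evict 97, frames [95, 70, 72]
70 -> hit
72 -> hit
97 -> miss, evict 95, frames [70, 72, 97]
95 -> miss, evict 70, frames [72, 97, 95]
72 -> hit
95 -> hit
34 -> miss, evict 72, frames [97, 95, 34]
70 -> miss, evict 97, frames [95, 34, 70]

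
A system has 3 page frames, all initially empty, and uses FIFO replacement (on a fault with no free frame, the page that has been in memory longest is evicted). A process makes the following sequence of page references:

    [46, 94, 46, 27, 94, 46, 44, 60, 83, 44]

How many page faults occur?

46 → fault, frames (46)
94 → fault, frames (46 94)
46 → hit
27 → fault, frames (46 94 27)
94 → hit
46 → hit
44 → fault, evict 46, frames (94 27 44)
60 → fault, evict 94, frames (27 44 60)
83 → fault, evict 27, frames (44 60 83)
44 → hit
Page faults: 6.

6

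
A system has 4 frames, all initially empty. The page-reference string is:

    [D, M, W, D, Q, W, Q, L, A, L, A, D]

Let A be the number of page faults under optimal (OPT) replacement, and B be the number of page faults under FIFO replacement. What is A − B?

-1

Under OPT: F F F . F . . F F . . . → 6 faults.
Under FIFO: F F F . F . . F F . . F → 7 faults.
A − B = 6 − 7 = -1.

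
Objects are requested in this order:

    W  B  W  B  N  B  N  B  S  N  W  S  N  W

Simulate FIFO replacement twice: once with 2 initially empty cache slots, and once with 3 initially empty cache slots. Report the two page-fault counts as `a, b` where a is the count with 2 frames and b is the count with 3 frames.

2 frames: F F . . F . . . F . F . F . → 6 faults.
3 frames: F F . . F . . . F . F . . . → 5 faults.
5 < 6: adding a frame reduced faults, as is typical.

6, 5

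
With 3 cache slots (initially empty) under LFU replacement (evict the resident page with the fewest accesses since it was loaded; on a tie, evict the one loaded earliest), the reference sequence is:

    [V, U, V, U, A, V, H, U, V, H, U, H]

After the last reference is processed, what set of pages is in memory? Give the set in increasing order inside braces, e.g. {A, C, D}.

{H, U, V}

V → fault, frames {V}
U → fault, frames {V,U}
V → hit
U → hit
A → fault, frames {V,U,A}
V → hit
H → fault, evict A, frames {V,U,H}
U → hit
V → hit
H → hit
U → hit
H → hit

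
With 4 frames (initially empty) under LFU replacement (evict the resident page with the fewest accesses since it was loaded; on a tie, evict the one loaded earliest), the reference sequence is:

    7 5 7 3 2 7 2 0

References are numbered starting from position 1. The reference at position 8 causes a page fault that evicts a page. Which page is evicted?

5

pos 1: 7: miss, frames {7}
pos 2: 5: miss, frames {7,5}
pos 3: 7: hit
pos 4: 3: miss, frames {7,5,3}
pos 5: 2: miss, frames {7,5,3,2}
pos 6: 7: hit
pos 7: 2: hit
pos 8: 0: miss, evict 5, frames {7,3,2,0}
At position 8, page 5 is evicted.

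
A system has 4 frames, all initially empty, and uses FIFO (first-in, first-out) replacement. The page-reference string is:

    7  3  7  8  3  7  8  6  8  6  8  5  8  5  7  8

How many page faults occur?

7: miss, frames (7)
3: miss, frames (7 3)
7: hit
8: miss, frames (7 3 8)
3: hit
7: hit
8: hit
6: miss, frames (7 3 8 6)
8: hit
6: hit
8: hit
5: miss, evict 7, frames (3 8 6 5)
8: hit
5: hit
7: miss, evict 3, frames (8 6 5 7)
8: hit
Page faults: 6.

6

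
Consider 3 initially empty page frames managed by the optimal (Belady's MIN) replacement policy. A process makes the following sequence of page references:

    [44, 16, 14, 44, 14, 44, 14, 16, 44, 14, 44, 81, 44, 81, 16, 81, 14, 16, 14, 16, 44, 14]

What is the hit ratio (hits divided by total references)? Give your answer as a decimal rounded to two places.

44 -> miss, frames (44)
16 -> miss, frames (44 16)
14 -> miss, frames (44 16 14)
44 -> hit
14 -> hit
44 -> hit
14 -> hit
16 -> hit
44 -> hit
14 -> hit
44 -> hit
81 -> miss, evict 14, frames (44 16 81)
44 -> hit
81 -> hit
16 -> hit
81 -> hit
14 -> miss, evict 81, frames (44 16 14)
16 -> hit
14 -> hit
16 -> hit
44 -> hit
14 -> hit
Hits: 17 of 22 references → 17/22 = 0.7727.

0.77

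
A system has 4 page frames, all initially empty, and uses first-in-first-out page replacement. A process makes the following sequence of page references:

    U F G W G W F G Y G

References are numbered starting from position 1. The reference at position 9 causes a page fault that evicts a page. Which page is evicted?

U

pos 1: U -> fault, frames [U]
pos 2: F -> fault, frames [U, F]
pos 3: G -> fault, frames [U, F, G]
pos 4: W -> fault, frames [U, F, G, W]
pos 5: G -> hit
pos 6: W -> hit
pos 7: F -> hit
pos 8: G -> hit
pos 9: Y -> fault, evict U, frames [F, G, W, Y]
At position 9, page U is evicted.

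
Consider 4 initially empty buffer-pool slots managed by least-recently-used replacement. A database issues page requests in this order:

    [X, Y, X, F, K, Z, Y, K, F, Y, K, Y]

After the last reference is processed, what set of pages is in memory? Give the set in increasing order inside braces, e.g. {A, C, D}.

{F, K, Y, Z}

X: fault, frames [X]
Y: fault, frames [X, Y]
X: hit
F: fault, frames [Y, X, F]
K: fault, frames [Y, X, F, K]
Z: fault, evict Y, frames [X, F, K, Z]
Y: fault, evict X, frames [F, K, Z, Y]
K: hit
F: hit
Y: hit
K: hit
Y: hit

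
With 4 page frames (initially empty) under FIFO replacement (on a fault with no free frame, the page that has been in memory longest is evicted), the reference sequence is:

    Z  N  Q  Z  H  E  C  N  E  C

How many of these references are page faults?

Z → fault, frames (Z)
N → fault, frames (Z N)
Q → fault, frames (Z N Q)
Z → hit
H → fault, frames (Z N Q H)
E → fault, evict Z, frames (N Q H E)
C → fault, evict N, frames (Q H E C)
N → fault, evict Q, frames (H E C N)
E → hit
C → hit
Page faults: 7.

7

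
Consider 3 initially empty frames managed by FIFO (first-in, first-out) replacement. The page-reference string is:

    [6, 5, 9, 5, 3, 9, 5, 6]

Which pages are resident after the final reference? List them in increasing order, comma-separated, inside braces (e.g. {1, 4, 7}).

6 -> miss, frames [6]
5 -> miss, frames [6, 5]
9 -> miss, frames [6, 5, 9]
5 -> hit
3 -> miss, evict 6, frames [5, 9, 3]
9 -> hit
5 -> hit
6 -> miss, evict 5, frames [9, 3, 6]

{3, 6, 9}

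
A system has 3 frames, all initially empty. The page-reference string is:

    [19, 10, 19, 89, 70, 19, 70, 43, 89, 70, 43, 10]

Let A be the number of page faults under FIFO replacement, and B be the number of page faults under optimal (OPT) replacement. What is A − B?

Under FIFO: F F . F F F . F F F . F → 9 faults.
Under OPT: F F . F F . . F . . . F → 6 faults.
A − B = 9 − 6 = 3.

3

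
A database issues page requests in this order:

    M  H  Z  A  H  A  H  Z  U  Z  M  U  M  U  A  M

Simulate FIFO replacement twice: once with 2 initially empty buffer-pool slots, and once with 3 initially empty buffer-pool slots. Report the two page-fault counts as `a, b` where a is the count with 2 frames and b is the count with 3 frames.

9, 6

2 frames: F F F F F . . F F . F . . . F . → 9 faults.
3 frames: F F F F . . . . F . F . . . . . → 6 faults.
6 < 9: adding a frame reduced faults, as is typical.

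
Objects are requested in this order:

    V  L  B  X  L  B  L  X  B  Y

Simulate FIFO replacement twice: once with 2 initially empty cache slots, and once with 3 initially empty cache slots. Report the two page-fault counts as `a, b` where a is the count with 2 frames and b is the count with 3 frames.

8, 5

2 frames: F F F F F F . F . F → 8 faults.
3 frames: F F F F . . . . . F → 5 faults.
5 < 8: adding a frame reduced faults, as is typical.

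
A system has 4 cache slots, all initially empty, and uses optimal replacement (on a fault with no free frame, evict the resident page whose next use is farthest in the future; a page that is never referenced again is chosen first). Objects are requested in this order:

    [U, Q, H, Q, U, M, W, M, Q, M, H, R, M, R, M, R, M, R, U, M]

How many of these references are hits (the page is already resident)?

U: miss, frames (U)
Q: miss, frames (U Q)
H: miss, frames (U Q H)
Q: hit
U: hit
M: miss, frames (U Q H M)
W: miss, evict U, frames (Q H M W)
M: hit
Q: hit
M: hit
H: hit
R: miss, evict W, frames (Q H M R)
M: hit
R: hit
M: hit
R: hit
M: hit
R: hit
U: miss, evict R, frames (Q H M U)
M: hit
Hits: 13.

13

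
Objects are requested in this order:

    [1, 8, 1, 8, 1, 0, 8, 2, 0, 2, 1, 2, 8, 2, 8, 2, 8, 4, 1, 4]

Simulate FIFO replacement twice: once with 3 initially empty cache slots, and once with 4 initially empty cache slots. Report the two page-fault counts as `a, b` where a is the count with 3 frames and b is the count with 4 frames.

7, 6

3 frames: F F . . . F . F . . F . F . . . . F . . → 7 faults.
4 frames: F F . . . F . F . . . . . . . . . F F . → 6 faults.
6 < 7: adding a frame reduced faults, as is typical.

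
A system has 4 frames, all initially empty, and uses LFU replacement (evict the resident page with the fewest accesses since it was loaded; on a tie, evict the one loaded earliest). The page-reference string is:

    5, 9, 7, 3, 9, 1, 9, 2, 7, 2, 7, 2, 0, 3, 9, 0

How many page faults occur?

10

5: fault, frames {5}
9: fault, frames {5,9}
7: fault, frames {5,9,7}
3: fault, frames {5,9,7,3}
9: hit
1: fault, evict 5, frames {9,7,3,1}
9: hit
2: fault, evict 7, frames {9,3,1,2}
7: fault, evict 3, frames {9,1,2,7}
2: hit
7: hit
2: hit
0: fault, evict 1, frames {9,2,7,0}
3: fault, evict 0, frames {9,2,7,3}
9: hit
0: fault, evict 3, frames {9,2,7,0}
Page faults: 10.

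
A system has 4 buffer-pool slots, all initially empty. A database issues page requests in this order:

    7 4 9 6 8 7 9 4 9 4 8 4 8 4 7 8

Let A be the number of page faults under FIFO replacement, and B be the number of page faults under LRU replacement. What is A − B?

1

Under FIFO: F F F F F F . F F . . . . . . . → 8 faults.
Under LRU: F F F F F F . F . . . . . . . . → 7 faults.
A − B = 8 − 7 = 1.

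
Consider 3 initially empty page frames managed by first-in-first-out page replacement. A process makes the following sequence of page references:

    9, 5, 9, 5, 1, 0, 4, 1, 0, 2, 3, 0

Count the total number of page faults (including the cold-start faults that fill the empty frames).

9 → fault, frames [9]
5 → fault, frames [9, 5]
9 → hit
5 → hit
1 → fault, frames [9, 5, 1]
0 → fault, evict 9, frames [5, 1, 0]
4 → fault, evict 5, frames [1, 0, 4]
1 → hit
0 → hit
2 → fault, evict 1, frames [0, 4, 2]
3 → fault, evict 0, frames [4, 2, 3]
0 → fault, evict 4, frames [2, 3, 0]
Page faults: 8.

8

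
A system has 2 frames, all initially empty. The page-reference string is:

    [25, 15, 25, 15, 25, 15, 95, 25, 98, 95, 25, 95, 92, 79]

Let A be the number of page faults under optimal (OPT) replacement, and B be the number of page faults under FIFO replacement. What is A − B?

Under OPT: F F . . . . F . F . F . F F → 7 faults.
Under FIFO: F F . . . . F F F F F . F F → 9 faults.
A − B = 7 − 9 = -2.

-2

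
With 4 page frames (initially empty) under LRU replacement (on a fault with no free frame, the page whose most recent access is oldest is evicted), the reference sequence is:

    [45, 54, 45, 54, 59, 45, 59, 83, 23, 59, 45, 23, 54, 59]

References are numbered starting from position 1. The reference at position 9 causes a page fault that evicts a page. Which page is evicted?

pos 1: 45 → miss, frames {45}
pos 2: 54 → miss, frames {45,54}
pos 3: 45 → hit
pos 4: 54 → hit
pos 5: 59 → miss, frames {45,54,59}
pos 6: 45 → hit
pos 7: 59 → hit
pos 8: 83 → miss, frames {54,45,59,83}
pos 9: 23 → miss, evict 54, frames {45,59,83,23}
At position 9, page 54 is evicted.

54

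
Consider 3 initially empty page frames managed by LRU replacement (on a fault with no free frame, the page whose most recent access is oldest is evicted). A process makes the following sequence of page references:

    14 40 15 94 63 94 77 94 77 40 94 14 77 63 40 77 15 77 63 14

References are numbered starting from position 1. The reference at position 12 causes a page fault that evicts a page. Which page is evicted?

pos 1: 14 -> miss, frames [14]
pos 2: 40 -> miss, frames [14, 40]
pos 3: 15 -> miss, frames [14, 40, 15]
pos 4: 94 -> miss, evict 14, frames [40, 15, 94]
pos 5: 63 -> miss, evict 40, frames [15, 94, 63]
pos 6: 94 -> hit
pos 7: 77 -> miss, evict 15, frames [63, 94, 77]
pos 8: 94 -> hit
pos 9: 77 -> hit
pos 10: 40 -> miss, evict 63, frames [94, 77, 40]
pos 11: 94 -> hit
pos 12: 14 -> miss, evict 77, frames [40, 94, 14]
At position 12, page 77 is evicted.

77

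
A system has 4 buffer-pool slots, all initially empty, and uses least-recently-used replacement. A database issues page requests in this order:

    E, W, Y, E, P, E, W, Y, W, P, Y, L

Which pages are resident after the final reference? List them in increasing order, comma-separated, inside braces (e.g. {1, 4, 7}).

{L, P, W, Y}

E -> miss, frames [E]
W -> miss, frames [E, W]
Y -> miss, frames [E, W, Y]
E -> hit
P -> miss, frames [W, Y, E, P]
E -> hit
W -> hit
Y -> hit
W -> hit
P -> hit
Y -> hit
L -> miss, evict E, frames [W, P, Y, L]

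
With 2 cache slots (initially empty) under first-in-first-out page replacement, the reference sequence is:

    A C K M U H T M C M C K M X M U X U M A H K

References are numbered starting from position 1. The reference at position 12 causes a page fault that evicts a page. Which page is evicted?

M

pos 1: A -> fault, frames (A)
pos 2: C -> fault, frames (A C)
pos 3: K -> fault, evict A, frames (C K)
pos 4: M -> fault, evict C, frames (K M)
pos 5: U -> fault, evict K, frames (M U)
pos 6: H -> fault, evict M, frames (U H)
pos 7: T -> fault, evict U, frames (H T)
pos 8: M -> fault, evict H, frames (T M)
pos 9: C -> fault, evict T, frames (M C)
pos 10: M -> hit
pos 11: C -> hit
pos 12: K -> fault, evict M, frames (C K)
At position 12, page M is evicted.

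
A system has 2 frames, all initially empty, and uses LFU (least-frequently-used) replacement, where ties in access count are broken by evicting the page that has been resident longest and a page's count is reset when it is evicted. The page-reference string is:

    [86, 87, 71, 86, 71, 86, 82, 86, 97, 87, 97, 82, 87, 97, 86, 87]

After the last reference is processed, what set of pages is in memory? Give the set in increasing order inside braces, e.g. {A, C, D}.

86 → miss, frames [86]
87 → miss, frames [86, 87]
71 → miss, evict 86, frames [87, 71]
86 → miss, evict 87, frames [71, 86]
71 → hit
86 → hit
82 → miss, evict 71, frames [86, 82]
86 → hit
97 → miss, evict 82, frames [86, 97]
87 → miss, evict 97, frames [86, 87]
97 → miss, evict 87, frames [86, 97]
82 → miss, evict 97, frames [86, 82]
87 → miss, evict 82, frames [86, 87]
97 → miss, evict 87, frames [86, 97]
86 → hit
87 → miss, evict 97, frames [86, 87]

{86, 87}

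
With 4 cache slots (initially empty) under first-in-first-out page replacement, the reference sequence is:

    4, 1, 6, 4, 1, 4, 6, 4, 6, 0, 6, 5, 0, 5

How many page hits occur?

9

4 -> fault, frames [4]
1 -> fault, frames [4, 1]
6 -> fault, frames [4, 1, 6]
4 -> hit
1 -> hit
4 -> hit
6 -> hit
4 -> hit
6 -> hit
0 -> fault, frames [4, 1, 6, 0]
6 -> hit
5 -> fault, evict 4, frames [1, 6, 0, 5]
0 -> hit
5 -> hit
Hits: 9.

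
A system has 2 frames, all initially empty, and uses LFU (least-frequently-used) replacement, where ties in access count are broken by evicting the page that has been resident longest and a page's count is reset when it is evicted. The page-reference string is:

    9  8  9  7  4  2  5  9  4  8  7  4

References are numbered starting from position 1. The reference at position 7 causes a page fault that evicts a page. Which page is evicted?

pos 1: 9 → fault, frames (9)
pos 2: 8 → fault, frames (9 8)
pos 3: 9 → hit
pos 4: 7 → fault, evict 8, frames (9 7)
pos 5: 4 → fault, evict 7, frames (9 4)
pos 6: 2 → fault, evict 4, frames (9 2)
pos 7: 5 → fault, evict 2, frames (9 5)
At position 7, page 2 is evicted.

2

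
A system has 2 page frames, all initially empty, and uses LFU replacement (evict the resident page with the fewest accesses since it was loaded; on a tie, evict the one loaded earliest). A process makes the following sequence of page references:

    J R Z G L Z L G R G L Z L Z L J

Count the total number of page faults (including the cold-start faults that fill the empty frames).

11

J: miss, frames [J]
R: miss, frames [J, R]
Z: miss, evict J, frames [R, Z]
G: miss, evict R, frames [Z, G]
L: miss, evict Z, frames [G, L]
Z: miss, evict G, frames [L, Z]
L: hit
G: miss, evict Z, frames [L, G]
R: miss, evict G, frames [L, R]
G: miss, evict R, frames [L, G]
L: hit
Z: miss, evict G, frames [L, Z]
L: hit
Z: hit
L: hit
J: miss, evict Z, frames [L, J]
Page faults: 11.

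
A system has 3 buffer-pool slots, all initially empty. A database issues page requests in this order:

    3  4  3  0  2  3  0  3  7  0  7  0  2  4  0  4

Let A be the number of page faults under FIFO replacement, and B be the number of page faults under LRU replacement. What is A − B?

Under FIFO: F F . F F F . . F F . . F F . . → 9 faults.
Under LRU: F F . F F . . . F . . . F F . . → 7 faults.
A − B = 9 − 7 = 2.

2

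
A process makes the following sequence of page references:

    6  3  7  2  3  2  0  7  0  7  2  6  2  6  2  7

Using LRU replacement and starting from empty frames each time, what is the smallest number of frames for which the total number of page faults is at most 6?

4

f=1: 16 faults
f=2: 10 faults
f=3: 7 faults
f=4: 6 faults
f=5: 5 faults
Smallest f with faults ≤ 6 is 4.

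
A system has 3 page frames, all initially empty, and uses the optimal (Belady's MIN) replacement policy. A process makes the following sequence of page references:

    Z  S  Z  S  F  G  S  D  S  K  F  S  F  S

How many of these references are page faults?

6

Z -> miss, frames {Z}
S -> miss, frames {Z,S}
Z -> hit
S -> hit
F -> miss, frames {Z,S,F}
G -> miss, evict Z, frames {S,F,G}
S -> hit
D -> miss, evict G, frames {S,F,D}
S -> hit
K -> miss, evict D, frames {S,F,K}
F -> hit
S -> hit
F -> hit
S -> hit
Page faults: 6.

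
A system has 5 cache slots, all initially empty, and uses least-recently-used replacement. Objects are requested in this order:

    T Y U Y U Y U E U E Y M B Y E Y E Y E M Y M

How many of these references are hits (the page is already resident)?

T → miss, frames (T)
Y → miss, frames (T Y)
U → miss, frames (T Y U)
Y → hit
U → hit
Y → hit
U → hit
E → miss, frames (T Y U E)
U → hit
E → hit
Y → hit
M → miss, frames (T U E Y M)
B → miss, evict T, frames (U E Y M B)
Y → hit
E → hit
Y → hit
E → hit
Y → hit
E → hit
M → hit
Y → hit
M → hit
Hits: 16.

16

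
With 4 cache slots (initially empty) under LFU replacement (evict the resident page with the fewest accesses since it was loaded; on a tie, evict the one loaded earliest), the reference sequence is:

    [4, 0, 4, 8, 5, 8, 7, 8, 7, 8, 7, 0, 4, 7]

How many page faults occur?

6

4 → miss, frames [4]
0 → miss, frames [4, 0]
4 → hit
8 → miss, frames [4, 0, 8]
5 → miss, frames [4, 0, 8, 5]
8 → hit
7 → miss, evict 0, frames [4, 8, 5, 7]
8 → hit
7 → hit
8 → hit
7 → hit
0 → miss, evict 5, frames [4, 8, 7, 0]
4 → hit
7 → hit
Page faults: 6.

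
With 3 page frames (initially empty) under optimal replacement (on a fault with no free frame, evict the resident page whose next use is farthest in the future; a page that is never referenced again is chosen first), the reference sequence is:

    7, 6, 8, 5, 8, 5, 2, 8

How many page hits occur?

7: miss, frames {7}
6: miss, frames {7,6}
8: miss, frames {7,6,8}
5: miss, evict 6, frames {7,8,5}
8: hit
5: hit
2: miss, evict 5, frames {7,8,2}
8: hit
Hits: 3.

3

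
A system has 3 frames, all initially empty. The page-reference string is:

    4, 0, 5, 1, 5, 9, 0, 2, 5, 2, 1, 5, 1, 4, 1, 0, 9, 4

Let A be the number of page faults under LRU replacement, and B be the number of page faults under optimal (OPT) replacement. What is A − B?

4

Under LRU: F F F F . F F F F . F . . F . F F F → 13 faults.
Under OPT: F F F F . F . F . . F . . F . . F . → 9 faults.
A − B = 13 − 9 = 4.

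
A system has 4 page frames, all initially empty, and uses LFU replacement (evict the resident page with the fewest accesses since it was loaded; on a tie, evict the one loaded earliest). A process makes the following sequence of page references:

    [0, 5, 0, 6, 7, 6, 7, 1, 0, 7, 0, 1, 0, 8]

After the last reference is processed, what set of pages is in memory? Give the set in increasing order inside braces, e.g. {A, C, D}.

{0, 1, 7, 8}

0 -> fault, frames (0)
5 -> fault, frames (0 5)
0 -> hit
6 -> fault, frames (0 5 6)
7 -> fault, frames (0 5 6 7)
6 -> hit
7 -> hit
1 -> fault, evict 5, frames (0 6 7 1)
0 -> hit
7 -> hit
0 -> hit
1 -> hit
0 -> hit
8 -> fault, evict 6, frames (0 7 1 8)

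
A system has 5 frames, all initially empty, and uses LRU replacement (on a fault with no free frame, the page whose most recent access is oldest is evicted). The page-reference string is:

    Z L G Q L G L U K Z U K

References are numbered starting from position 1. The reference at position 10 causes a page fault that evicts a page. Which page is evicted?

pos 1: Z -> fault, frames {Z}
pos 2: L -> fault, frames {Z,L}
pos 3: G -> fault, frames {Z,L,G}
pos 4: Q -> fault, frames {Z,L,G,Q}
pos 5: L -> hit
pos 6: G -> hit
pos 7: L -> hit
pos 8: U -> fault, frames {Z,Q,G,L,U}
pos 9: K -> fault, evict Z, frames {Q,G,L,U,K}
pos 10: Z -> fault, evict Q, frames {G,L,U,K,Z}
At position 10, page Q is evicted.

Q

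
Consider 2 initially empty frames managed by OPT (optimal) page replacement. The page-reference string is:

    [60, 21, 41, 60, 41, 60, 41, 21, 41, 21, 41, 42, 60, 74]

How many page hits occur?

7

60: miss, frames (60)
21: miss, frames (60 21)
41: miss, evict 21, frames (60 41)
60: hit
41: hit
60: hit
41: hit
21: miss, evict 60, frames (41 21)
41: hit
21: hit
41: hit
42: miss, evict 21, frames (41 42)
60: miss, evict 42, frames (41 60)
74: miss, evict 60, frames (41 74)
Hits: 7.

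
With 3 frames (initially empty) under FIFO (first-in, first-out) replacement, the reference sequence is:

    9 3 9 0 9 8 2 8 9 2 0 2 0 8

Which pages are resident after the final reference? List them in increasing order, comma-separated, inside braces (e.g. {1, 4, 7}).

{0, 8, 9}

9 -> fault, frames (9)
3 -> fault, frames (9 3)
9 -> hit
0 -> fault, frames (9 3 0)
9 -> hit
8 -> fault, evict 9, frames (3 0 8)
2 -> fault, evict 3, frames (0 8 2)
8 -> hit
9 -> fault, evict 0, frames (8 2 9)
2 -> hit
0 -> fault, evict 8, frames (2 9 0)
2 -> hit
0 -> hit
8 -> fault, evict 2, frames (9 0 8)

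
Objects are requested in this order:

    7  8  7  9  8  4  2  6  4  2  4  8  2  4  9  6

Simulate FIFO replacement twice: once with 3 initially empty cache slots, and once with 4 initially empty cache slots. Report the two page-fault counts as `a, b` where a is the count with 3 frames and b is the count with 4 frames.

10, 8

3 frames: F F . F . F F F . . . F . F F F → 10 faults.
4 frames: F F . F . F F F . . . F . . F . → 8 faults.
8 < 10: adding a frame reduced faults, as is typical.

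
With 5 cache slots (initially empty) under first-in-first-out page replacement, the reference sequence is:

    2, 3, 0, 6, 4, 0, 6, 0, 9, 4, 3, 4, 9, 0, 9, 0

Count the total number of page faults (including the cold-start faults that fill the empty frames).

2 → fault, frames {2}
3 → fault, frames {2,3}
0 → fault, frames {2,3,0}
6 → fault, frames {2,3,0,6}
4 → fault, frames {2,3,0,6,4}
0 → hit
6 → hit
0 → hit
9 → fault, evict 2, frames {3,0,6,4,9}
4 → hit
3 → hit
4 → hit
9 → hit
0 → hit
9 → hit
0 → hit
Page faults: 6.

6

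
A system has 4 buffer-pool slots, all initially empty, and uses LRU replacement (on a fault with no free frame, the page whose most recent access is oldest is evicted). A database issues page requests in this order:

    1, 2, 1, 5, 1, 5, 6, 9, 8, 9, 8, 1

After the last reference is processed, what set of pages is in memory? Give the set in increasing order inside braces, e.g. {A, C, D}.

{1, 6, 8, 9}

1: fault, frames (1)
2: fault, frames (1 2)
1: hit
5: fault, frames (2 1 5)
1: hit
5: hit
6: fault, frames (2 1 5 6)
9: fault, evict 2, frames (1 5 6 9)
8: fault, evict 1, frames (5 6 9 8)
9: hit
8: hit
1: fault, evict 5, frames (6 9 8 1)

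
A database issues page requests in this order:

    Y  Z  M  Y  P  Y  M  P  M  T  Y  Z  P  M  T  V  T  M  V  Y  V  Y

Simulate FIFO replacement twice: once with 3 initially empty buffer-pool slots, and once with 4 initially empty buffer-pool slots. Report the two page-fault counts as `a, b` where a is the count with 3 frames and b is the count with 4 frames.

3 frames: F F F . F F . . . F . F F F F F . . . F . . → 12 faults.
4 frames: F F F . F . . . . F F F . F . F F . . F . . → 11 faults.
11 < 12: adding a frame reduced faults, as is typical.

12, 11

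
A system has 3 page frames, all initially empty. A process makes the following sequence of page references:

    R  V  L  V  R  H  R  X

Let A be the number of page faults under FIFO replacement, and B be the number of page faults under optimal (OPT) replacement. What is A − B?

Under FIFO: F F F . . F F F → 6 faults.
Under OPT: F F F . . F . F → 5 faults.
A − B = 6 − 5 = 1.

1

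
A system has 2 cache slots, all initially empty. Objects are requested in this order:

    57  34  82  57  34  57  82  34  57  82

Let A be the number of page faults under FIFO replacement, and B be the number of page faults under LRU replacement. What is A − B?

Under FIFO: F F F F F . F . F . → 7 faults.
Under LRU: F F F F F . F F F F → 9 faults.
A − B = 7 − 9 = -2.

-2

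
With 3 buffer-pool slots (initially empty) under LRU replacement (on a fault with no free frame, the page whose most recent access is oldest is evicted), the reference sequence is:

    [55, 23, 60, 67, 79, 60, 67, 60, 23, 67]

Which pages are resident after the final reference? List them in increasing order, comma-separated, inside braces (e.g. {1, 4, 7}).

55 → miss, frames {55}
23 → miss, frames {55,23}
60 → miss, frames {55,23,60}
67 → miss, evict 55, frames {23,60,67}
79 → miss, evict 23, frames {60,67,79}
60 → hit
67 → hit
60 → hit
23 → miss, evict 79, frames {67,60,23}
67 → hit

{23, 60, 67}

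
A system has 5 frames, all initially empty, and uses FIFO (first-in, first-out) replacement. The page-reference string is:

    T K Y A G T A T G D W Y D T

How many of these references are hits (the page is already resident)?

T → miss, frames {T}
K → miss, frames {T,K}
Y → miss, frames {T,K,Y}
A → miss, frames {T,K,Y,A}
G → miss, frames {T,K,Y,A,G}
T → hit
A → hit
T → hit
G → hit
D → miss, evict T, frames {K,Y,A,G,D}
W → miss, evict K, frames {Y,A,G,D,W}
Y → hit
D → hit
T → miss, evict Y, frames {A,G,D,W,T}
Hits: 6.

6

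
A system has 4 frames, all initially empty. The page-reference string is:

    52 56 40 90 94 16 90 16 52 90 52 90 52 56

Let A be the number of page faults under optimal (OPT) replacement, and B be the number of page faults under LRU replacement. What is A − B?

-2

Under OPT: F F F F F F . . . . . . . . → 6 faults.
Under LRU: F F F F F F . . F . . . . F → 8 faults.
A − B = 6 − 8 = -2.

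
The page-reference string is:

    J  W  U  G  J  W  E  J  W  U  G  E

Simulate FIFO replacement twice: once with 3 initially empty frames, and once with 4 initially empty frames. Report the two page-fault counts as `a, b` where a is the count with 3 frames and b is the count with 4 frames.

9, 10

3 frames: F F F F F F F . . F F . → 9 faults.
4 frames: F F F F . . F F F F F F → 10 faults.
10 > 9: adding a frame increased faults — Belady's anomaly.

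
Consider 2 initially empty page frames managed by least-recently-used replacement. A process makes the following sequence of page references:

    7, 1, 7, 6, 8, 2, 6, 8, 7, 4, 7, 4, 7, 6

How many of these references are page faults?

7 -> miss, frames {7}
1 -> miss, frames {7,1}
7 -> hit
6 -> miss, evict 1, frames {7,6}
8 -> miss, evict 7, frames {6,8}
2 -> miss, evict 6, frames {8,2}
6 -> miss, evict 8, frames {2,6}
8 -> miss, evict 2, frames {6,8}
7 -> miss, evict 6, frames {8,7}
4 -> miss, evict 8, frames {7,4}
7 -> hit
4 -> hit
7 -> hit
6 -> miss, evict 4, frames {7,6}
Page faults: 10.

10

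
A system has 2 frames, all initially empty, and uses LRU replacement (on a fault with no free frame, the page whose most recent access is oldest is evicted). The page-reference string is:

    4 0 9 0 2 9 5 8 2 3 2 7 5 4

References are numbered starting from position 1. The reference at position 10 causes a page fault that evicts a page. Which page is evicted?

8

pos 1: 4 → miss, frames {4}
pos 2: 0 → miss, frames {4,0}
pos 3: 9 → miss, evict 4, frames {0,9}
pos 4: 0 → hit
pos 5: 2 → miss, evict 9, frames {0,2}
pos 6: 9 → miss, evict 0, frames {2,9}
pos 7: 5 → miss, evict 2, frames {9,5}
pos 8: 8 → miss, evict 9, frames {5,8}
pos 9: 2 → miss, evict 5, frames {8,2}
pos 10: 3 → miss, evict 8, frames {2,3}
At position 10, page 8 is evicted.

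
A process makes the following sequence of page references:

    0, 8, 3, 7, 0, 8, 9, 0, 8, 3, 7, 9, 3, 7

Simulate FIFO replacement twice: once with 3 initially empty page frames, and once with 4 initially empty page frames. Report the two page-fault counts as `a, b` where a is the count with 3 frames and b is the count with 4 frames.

9, 10

3 frames: F F F F F F F . . F F . . . → 9 faults.
4 frames: F F F F . . F F F F F F . . → 10 faults.
10 > 9: adding a frame increased faults — Belady's anomaly.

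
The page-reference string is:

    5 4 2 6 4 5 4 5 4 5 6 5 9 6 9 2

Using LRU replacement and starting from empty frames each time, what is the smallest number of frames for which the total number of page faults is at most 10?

2

f=1: 16 faults
f=2: 10 faults
f=3: 7 faults
f=4: 6 faults
f=5: 5 faults
Smallest f with faults ≤ 10 is 2.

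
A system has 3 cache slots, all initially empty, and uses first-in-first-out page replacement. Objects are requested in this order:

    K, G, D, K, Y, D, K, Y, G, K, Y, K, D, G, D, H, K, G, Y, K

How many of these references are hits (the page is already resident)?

9

K → miss, frames {K}
G → miss, frames {K,G}
D → miss, frames {K,G,D}
K → hit
Y → miss, evict K, frames {G,D,Y}
D → hit
K → miss, evict G, frames {D,Y,K}
Y → hit
G → miss, evict D, frames {Y,K,G}
K → hit
Y → hit
K → hit
D → miss, evict Y, frames {K,G,D}
G → hit
D → hit
H → miss, evict K, frames {G,D,H}
K → miss, evict G, frames {D,H,K}
G → miss, evict D, frames {H,K,G}
Y → miss, evict H, frames {K,G,Y}
K → hit
Hits: 9.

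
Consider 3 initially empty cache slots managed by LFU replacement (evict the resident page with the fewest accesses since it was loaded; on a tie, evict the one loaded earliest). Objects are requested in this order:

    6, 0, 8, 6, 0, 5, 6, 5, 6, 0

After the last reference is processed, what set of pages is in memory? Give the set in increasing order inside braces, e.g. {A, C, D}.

6 → fault, frames (6)
0 → fault, frames (6 0)
8 → fault, frames (6 0 8)
6 → hit
0 → hit
5 → fault, evict 8, frames (6 0 5)
6 → hit
5 → hit
6 → hit
0 → hit

{0, 5, 6}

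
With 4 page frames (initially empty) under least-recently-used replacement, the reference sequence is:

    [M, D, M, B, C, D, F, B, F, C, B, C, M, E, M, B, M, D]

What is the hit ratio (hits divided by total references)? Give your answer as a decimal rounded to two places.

M: miss, frames [M]
D: miss, frames [M, D]
M: hit
B: miss, frames [D, M, B]
C: miss, frames [D, M, B, C]
D: hit
F: miss, evict M, frames [B, C, D, F]
B: hit
F: hit
C: hit
B: hit
C: hit
M: miss, evict D, frames [F, B, C, M]
E: miss, evict F, frames [B, C, M, E]
M: hit
B: hit
M: hit
D: miss, evict C, frames [E, B, M, D]
Hits: 10 of 18 references → 10/18 = 0.5556.

0.56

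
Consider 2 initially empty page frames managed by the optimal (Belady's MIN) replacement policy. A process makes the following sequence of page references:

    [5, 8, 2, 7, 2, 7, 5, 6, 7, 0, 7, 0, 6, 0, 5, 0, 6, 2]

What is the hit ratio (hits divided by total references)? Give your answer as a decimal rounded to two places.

0.39

5: miss, frames [5]
8: miss, frames [5, 8]
2: miss, evict 8, frames [5, 2]
7: miss, evict 5, frames [2, 7]
2: hit
7: hit
5: miss, evict 2, frames [7, 5]
6: miss, evict 5, frames [7, 6]
7: hit
0: miss, evict 6, frames [7, 0]
7: hit
0: hit
6: miss, evict 7, frames [0, 6]
0: hit
5: miss, evict 6, frames [0, 5]
0: hit
6: miss, evict 5, frames [0, 6]
2: miss, evict 6, frames [0, 2]
Hits: 7 of 18 references → 7/18 = 0.3889.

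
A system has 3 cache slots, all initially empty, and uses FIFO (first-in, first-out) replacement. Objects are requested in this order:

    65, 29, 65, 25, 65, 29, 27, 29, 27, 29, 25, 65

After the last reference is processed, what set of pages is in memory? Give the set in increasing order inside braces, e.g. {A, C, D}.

65 → miss, frames [65]
29 → miss, frames [65, 29]
65 → hit
25 → miss, frames [65, 29, 25]
65 → hit
29 → hit
27 → miss, evict 65, frames [29, 25, 27]
29 → hit
27 → hit
29 → hit
25 → hit
65 → miss, evict 29, frames [25, 27, 65]

{25, 27, 65}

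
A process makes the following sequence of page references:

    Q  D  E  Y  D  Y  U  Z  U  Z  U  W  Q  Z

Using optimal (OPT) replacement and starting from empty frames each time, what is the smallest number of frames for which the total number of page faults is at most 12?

2

f=1: 14 faults
f=2: 8 faults
f=3: 7 faults
f=4: 7 faults
f=5: 7 faults
f=6: 7 faults
f=7: 7 faults
Smallest f with faults ≤ 12 is 2.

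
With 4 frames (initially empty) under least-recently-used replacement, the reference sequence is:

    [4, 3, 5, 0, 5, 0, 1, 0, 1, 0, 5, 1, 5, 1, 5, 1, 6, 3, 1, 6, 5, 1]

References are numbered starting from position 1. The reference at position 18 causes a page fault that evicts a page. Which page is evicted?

pos 1: 4: fault, frames [4]
pos 2: 3: fault, frames [4, 3]
pos 3: 5: fault, frames [4, 3, 5]
pos 4: 0: fault, frames [4, 3, 5, 0]
pos 5: 5: hit
pos 6: 0: hit
pos 7: 1: fault, evict 4, frames [3, 5, 0, 1]
pos 8: 0: hit
pos 9: 1: hit
pos 10: 0: hit
pos 11: 5: hit
pos 12: 1: hit
pos 13: 5: hit
pos 14: 1: hit
pos 15: 5: hit
pos 16: 1: hit
pos 17: 6: fault, evict 3, frames [0, 5, 1, 6]
pos 18: 3: fault, evict 0, frames [5, 1, 6, 3]
At position 18, page 0 is evicted.

0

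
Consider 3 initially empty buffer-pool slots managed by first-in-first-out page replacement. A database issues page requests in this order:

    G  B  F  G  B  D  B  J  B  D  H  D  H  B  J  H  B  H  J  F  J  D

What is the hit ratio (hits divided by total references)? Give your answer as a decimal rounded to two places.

0.36

G → miss, frames (G)
B → miss, frames (G B)
F → miss, frames (G B F)
G → hit
B → hit
D → miss, evict G, frames (B F D)
B → hit
J → miss, evict B, frames (F D J)
B → miss, evict F, frames (D J B)
D → hit
H → miss, evict D, frames (J B H)
D → miss, evict J, frames (B H D)
H → hit
B → hit
J → miss, evict B, frames (H D J)
H → hit
B → miss, evict H, frames (D J B)
H → miss, evict D, frames (J B H)
J → hit
F → miss, evict J, frames (B H F)
J → miss, evict B, frames (H F J)
D → miss, evict H, frames (F J D)
Hits: 8 of 22 references → 8/22 = 0.3636.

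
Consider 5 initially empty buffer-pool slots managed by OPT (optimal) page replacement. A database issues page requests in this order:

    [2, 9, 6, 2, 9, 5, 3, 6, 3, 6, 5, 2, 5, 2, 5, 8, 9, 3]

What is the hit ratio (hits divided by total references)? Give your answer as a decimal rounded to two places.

0.67

2: miss, frames (2)
9: miss, frames (2 9)
6: miss, frames (2 9 6)
2: hit
9: hit
5: miss, frames (2 9 6 5)
3: miss, frames (2 9 6 5 3)
6: hit
3: hit
6: hit
5: hit
2: hit
5: hit
2: hit
5: hit
8: miss, evict 5, frames (2 9 6 3 8)
9: hit
3: hit
Hits: 12 of 18 references → 12/18 = 0.6667.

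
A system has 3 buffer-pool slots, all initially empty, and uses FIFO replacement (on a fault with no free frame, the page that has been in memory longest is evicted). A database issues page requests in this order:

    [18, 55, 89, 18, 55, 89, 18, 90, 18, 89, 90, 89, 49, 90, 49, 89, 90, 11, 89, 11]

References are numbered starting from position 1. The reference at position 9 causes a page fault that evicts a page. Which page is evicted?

55

pos 1: 18 → miss, frames {18}
pos 2: 55 → miss, frames {18,55}
pos 3: 89 → miss, frames {18,55,89}
pos 4: 18 → hit
pos 5: 55 → hit
pos 6: 89 → hit
pos 7: 18 → hit
pos 8: 90 → miss, evict 18, frames {55,89,90}
pos 9: 18 → miss, evict 55, frames {89,90,18}
At position 9, page 55 is evicted.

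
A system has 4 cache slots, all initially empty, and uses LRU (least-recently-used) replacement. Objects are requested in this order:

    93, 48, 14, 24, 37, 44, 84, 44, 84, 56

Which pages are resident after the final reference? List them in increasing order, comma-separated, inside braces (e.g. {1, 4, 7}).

{37, 44, 56, 84}

93 → miss, frames [93]
48 → miss, frames [93, 48]
14 → miss, frames [93, 48, 14]
24 → miss, frames [93, 48, 14, 24]
37 → miss, evict 93, frames [48, 14, 24, 37]
44 → miss, evict 48, frames [14, 24, 37, 44]
84 → miss, evict 14, frames [24, 37, 44, 84]
44 → hit
84 → hit
56 → miss, evict 24, frames [37, 44, 84, 56]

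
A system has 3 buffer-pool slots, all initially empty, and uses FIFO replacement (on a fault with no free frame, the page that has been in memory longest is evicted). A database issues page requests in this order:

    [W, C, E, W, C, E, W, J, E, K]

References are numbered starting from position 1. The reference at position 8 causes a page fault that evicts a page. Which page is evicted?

W

pos 1: W: miss, frames (W)
pos 2: C: miss, frames (W C)
pos 3: E: miss, frames (W C E)
pos 4: W: hit
pos 5: C: hit
pos 6: E: hit
pos 7: W: hit
pos 8: J: miss, evict W, frames (C E J)
At position 8, page W is evicted.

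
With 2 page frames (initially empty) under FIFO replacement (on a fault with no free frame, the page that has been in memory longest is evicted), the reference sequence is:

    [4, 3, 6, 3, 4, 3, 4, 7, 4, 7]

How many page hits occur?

3

4 → fault, frames [4]
3 → fault, frames [4, 3]
6 → fault, evict 4, frames [3, 6]
3 → hit
4 → fault, evict 3, frames [6, 4]
3 → fault, evict 6, frames [4, 3]
4 → hit
7 → fault, evict 4, frames [3, 7]
4 → fault, evict 3, frames [7, 4]
7 → hit
Hits: 3.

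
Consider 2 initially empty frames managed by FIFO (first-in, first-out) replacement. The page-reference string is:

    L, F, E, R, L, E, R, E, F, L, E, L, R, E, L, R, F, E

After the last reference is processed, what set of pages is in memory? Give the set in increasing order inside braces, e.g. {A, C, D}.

{E, F}

L: fault, frames {L}
F: fault, frames {L,F}
E: fault, evict L, frames {F,E}
R: fault, evict F, frames {E,R}
L: fault, evict E, frames {R,L}
E: fault, evict R, frames {L,E}
R: fault, evict L, frames {E,R}
E: hit
F: fault, evict E, frames {R,F}
L: fault, evict R, frames {F,L}
E: fault, evict F, frames {L,E}
L: hit
R: fault, evict L, frames {E,R}
E: hit
L: fault, evict E, frames {R,L}
R: hit
F: fault, evict R, frames {L,F}
E: fault, evict L, frames {F,E}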